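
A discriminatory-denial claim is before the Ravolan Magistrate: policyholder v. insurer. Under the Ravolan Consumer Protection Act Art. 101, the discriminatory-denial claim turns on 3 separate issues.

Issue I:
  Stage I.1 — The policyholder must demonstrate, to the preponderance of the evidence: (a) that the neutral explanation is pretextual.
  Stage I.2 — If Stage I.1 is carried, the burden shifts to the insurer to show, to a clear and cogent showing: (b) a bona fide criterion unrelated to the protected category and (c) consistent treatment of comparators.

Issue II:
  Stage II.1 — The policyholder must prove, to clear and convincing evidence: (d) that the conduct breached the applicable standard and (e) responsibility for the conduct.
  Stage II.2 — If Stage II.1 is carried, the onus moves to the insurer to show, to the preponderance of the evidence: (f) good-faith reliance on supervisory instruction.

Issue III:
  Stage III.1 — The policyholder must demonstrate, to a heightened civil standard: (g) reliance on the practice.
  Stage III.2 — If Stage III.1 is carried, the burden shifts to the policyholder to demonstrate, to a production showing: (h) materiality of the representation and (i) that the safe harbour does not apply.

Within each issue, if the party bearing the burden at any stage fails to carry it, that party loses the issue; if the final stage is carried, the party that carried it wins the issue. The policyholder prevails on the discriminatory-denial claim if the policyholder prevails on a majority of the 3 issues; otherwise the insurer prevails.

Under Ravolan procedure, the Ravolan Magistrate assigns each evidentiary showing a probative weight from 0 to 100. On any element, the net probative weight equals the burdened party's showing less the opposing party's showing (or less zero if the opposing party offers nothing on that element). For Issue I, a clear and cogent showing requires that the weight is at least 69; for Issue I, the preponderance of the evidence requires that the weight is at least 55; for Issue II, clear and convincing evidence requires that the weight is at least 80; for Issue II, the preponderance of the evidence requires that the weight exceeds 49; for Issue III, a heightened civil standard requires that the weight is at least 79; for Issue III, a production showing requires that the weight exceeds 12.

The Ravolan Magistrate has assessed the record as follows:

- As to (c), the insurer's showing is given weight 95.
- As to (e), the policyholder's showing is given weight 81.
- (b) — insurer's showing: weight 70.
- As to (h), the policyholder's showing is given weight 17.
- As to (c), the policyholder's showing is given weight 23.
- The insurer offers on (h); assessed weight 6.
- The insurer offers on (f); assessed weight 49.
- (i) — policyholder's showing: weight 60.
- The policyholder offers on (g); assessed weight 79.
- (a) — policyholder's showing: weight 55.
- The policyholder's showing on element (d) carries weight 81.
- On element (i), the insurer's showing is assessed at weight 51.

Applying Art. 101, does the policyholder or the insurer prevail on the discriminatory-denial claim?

— Issue I —
At Stage I.1 the policyholder must meet the preponderance of the evidence (weight is at least 55): on (a) the weight is 55, which does reach 55, so (a) meets the standard.
  Stage I.1 is satisfied; the onus moves to the insurer.
At Stage I.2 the insurer must meet a clear and cogent showing (weight is at least 69): on (b) the weight is 70, ≥ 69, so (b) meets the standard; on (c) the weight is 95 less the opposing 23 gives net 72, ≥ 69, so (c) meets the standard.
  All elements met at the final stage.
With every stage satisfied, the insurer prevails on this issue.
— Issue II —
Stage II.1 — burden on policyholder; standard: clear and convincing evidence (weight is at least 80).
    (d): 81 ≥ 80 [met]
    (e): 81 ≥ 80 [met]
  Stage II.1 is satisfied; the onus moves to the insurer.
Stage II.2 — burden on insurer; standard: the preponderance of the evidence (weight exceeds 49).
    (f): 49 ≤ 49 [not met]
  Stage II.2 not carried; the insurer fails its burden.
The analysis ends at Stage II.2; the policyholder prevails on this issue.
— Issue III —
At Stage III.1 the policyholder must meet a heightened civil standard (weight is at least 79): on (g) the weight is 79, ≥ 79, so (g) meets the standard.
  Stage III.1 carried; the burden remains with the policyholder.
At Stage III.2 the policyholder must meet a production showing (weight exceeds 12): on (h) the weight is 17 less the opposing 6 gives net 11, ≤ 12, so (h) does not meet the standard; on (i) the weight is 60 less the opposing 51 gives net 9, ≤ 12, so (i) does not meet the standard.
  Not every element is met, so the policyholder fails to carry Stage III.2.
The analysis ends at Stage III.2; the insurer prevails on this issue.
Per-issue: Issue I → insurer; Issue II → policyholder; Issue III → insurer. The policyholder must prevail on a majority of issues; overall, the insurer prevails.

insurer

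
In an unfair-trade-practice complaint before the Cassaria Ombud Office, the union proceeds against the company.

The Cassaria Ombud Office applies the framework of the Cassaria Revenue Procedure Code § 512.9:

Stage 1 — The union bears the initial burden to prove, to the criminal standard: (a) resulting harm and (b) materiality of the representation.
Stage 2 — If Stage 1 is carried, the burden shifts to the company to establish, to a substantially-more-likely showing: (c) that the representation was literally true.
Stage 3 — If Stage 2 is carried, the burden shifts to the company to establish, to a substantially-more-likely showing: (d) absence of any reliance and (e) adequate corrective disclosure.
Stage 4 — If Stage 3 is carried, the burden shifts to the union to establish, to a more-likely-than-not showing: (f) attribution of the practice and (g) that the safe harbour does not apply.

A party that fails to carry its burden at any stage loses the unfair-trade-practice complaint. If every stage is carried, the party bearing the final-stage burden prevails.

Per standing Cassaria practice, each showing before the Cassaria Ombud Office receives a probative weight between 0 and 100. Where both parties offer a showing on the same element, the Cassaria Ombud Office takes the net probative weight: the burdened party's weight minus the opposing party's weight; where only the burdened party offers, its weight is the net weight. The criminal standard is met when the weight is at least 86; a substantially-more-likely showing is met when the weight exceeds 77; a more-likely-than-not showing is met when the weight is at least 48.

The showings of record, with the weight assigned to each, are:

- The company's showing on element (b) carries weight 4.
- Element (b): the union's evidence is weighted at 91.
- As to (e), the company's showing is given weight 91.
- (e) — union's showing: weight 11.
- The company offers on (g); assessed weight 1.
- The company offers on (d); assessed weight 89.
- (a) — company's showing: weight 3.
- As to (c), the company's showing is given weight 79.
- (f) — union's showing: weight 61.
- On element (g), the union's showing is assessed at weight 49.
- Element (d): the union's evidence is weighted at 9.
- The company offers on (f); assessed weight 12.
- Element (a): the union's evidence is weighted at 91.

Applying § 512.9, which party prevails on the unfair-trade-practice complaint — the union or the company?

union

At Stage 1 the union must meet the criminal standard (weight is at least 86): on (a) the weight is 91 less the opposing 3 gives net 88, ≥ 86, so (a) meets the standard; on (b) the weight is 91 less the opposing 4 gives net 87, which does reach 86, so (b) meets the standard.
  All elements met. The burden passes to the company.
At Stage 2 the company must meet a substantially-more-likely showing (weight exceeds 77): on (c) the weight is 79, > 77, so (c) meets the standard.
  Stage 2 is satisfied; the company continues to bear the burden.
At Stage 3 the company must meet a substantially-more-likely showing (weight exceeds 77): on (d) the weight is 89 less the opposing 9 gives net 80, > 77, so (d) meets the standard; on (e) the weight is 91 less the opposing 11 gives net 80, > 77, so (e) meets the standard.
  The company carries Stage 3; the union now bears the burden.
At Stage 4 the union must meet a more-likely-than-not showing (weight is at least 48): on (f) the weight is 61 less the opposing 12 gives net 49, which does reach 48, so (f) meets the standard; on (g) the weight is 49 less the opposing 1 gives net 48, which does reach 48, so (g) meets the standard.
  All elements met at the final stage.
All stages carried — the union prevails.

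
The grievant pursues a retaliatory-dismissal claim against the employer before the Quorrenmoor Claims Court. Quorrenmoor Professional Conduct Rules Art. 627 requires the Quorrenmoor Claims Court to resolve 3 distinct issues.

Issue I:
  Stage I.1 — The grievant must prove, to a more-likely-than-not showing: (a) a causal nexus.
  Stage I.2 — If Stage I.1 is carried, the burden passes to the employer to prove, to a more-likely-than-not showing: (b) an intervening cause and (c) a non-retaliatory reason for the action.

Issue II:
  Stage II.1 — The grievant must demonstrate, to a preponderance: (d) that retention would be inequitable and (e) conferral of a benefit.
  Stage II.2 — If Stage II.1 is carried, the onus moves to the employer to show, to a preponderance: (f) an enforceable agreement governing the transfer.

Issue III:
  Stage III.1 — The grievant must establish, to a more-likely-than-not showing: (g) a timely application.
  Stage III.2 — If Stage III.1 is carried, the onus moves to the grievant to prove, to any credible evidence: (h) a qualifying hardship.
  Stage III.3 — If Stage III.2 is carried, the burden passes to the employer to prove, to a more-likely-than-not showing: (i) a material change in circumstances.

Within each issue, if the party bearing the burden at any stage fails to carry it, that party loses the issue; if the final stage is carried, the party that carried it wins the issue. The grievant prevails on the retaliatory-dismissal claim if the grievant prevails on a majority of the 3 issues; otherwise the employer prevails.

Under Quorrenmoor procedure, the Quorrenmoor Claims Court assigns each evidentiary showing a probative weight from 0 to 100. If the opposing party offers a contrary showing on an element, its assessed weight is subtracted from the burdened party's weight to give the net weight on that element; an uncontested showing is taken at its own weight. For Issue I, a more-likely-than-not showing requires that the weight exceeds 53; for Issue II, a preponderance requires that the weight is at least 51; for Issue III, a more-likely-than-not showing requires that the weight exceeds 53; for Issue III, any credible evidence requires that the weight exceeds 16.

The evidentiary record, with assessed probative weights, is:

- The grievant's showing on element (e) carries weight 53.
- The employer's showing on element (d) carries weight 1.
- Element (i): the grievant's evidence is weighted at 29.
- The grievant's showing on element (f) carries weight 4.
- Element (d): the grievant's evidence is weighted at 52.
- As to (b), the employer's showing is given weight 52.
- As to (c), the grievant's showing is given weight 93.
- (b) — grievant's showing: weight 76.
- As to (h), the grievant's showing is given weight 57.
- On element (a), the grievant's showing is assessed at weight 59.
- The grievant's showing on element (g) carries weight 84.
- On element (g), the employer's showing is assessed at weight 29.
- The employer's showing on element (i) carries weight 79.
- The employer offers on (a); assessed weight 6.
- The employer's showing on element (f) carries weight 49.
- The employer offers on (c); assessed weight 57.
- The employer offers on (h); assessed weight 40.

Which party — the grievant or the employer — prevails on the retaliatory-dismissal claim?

grievant

— Issue I —
At Stage I.1 the grievant must meet a more-likely-than-not showing (weight exceeds 53): on (a) the weight is 59 less the opposing 6 gives net 53, ≤ 53, so (a) does not meet the standard.
  The grievant does not carry Stage I.1.
The employer prevails on this issue.
— Issue II —
Stage II.1 — burden on grievant; standard: a preponderance (weight is at least 51).
    (d): 52 − 1 = 51 ≥ 51 [met]
    (e): 53 ≥ 51 [met]
  All elements met. The burden passes to the employer.
Stage II.2 — burden on employer; standard: a preponderance (weight is at least 51).
    (f): 49 − 4 = 45 < 51 [not met]
  Not every element is met, so the employer fails to carry Stage II.2.
So the grievant prevails on this issue.
— Issue III —
Stage III.1 — burden on grievant; standard: a more-likely-than-not showing (weight exceeds 53).
    (g): 84 − 29 = 55 > 53 [met]
  All elements met. The grievant retains the burden for Stage III.2.
Stage III.2 — burden on grievant; standard: any credible evidence (weight exceeds 16).
    (h): 57 − 40 = 17 > 16 [met]
  Stage III.2 is satisfied; the onus moves to the employer.
Stage III.3 — burden on employer; standard: a more-likely-than-not showing (weight exceeds 53).
    (i): 79 − 29 = 50 ≤ 53 [not met]
  Not every element is met, so the employer fails to carry Stage III.3.
The grievant prevails on this issue.
Per-issue: Issue I → employer; Issue II → grievant; Issue III → grievant. The grievant must prevail on a majority of issues; overall, the grievant prevails.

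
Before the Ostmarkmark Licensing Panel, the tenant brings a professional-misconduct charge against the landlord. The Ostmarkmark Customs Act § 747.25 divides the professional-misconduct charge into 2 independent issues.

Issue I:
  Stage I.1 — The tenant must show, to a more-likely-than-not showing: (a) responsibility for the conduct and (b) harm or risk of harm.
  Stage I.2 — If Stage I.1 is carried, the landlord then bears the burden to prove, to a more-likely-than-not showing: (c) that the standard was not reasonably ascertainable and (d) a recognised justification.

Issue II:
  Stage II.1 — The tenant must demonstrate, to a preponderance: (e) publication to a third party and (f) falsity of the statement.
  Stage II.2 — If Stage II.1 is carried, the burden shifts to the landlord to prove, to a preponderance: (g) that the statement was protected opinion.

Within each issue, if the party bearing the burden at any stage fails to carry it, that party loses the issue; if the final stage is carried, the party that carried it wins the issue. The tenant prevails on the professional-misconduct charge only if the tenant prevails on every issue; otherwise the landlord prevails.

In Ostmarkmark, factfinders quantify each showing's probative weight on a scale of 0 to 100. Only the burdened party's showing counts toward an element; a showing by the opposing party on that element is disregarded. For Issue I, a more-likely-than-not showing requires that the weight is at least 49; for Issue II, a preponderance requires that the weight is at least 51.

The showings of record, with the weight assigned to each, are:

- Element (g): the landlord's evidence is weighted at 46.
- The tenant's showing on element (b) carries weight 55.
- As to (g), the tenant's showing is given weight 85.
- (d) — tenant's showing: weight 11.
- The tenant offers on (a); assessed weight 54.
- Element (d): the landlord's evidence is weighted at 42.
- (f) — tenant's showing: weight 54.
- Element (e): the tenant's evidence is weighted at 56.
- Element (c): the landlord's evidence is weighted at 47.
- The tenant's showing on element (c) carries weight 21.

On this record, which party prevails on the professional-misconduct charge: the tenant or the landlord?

tenant

— Issue I —
Stage I.1 (tenant, a more-likely-than-not showing, weight is at least 49): (a) 54 ≥ 49 — meets; (b) 55 ≥ 49 — meets.
  Stage I.1 is satisfied; the onus moves to the landlord.
Stage I.2 (landlord, a more-likely-than-not showing, weight is at least 49): (c) 47 (tenant's 21 disregarded) < 49 — fails; (d) 42 (tenant's 11 disregarded) < 49 — fails.
  The landlord does not carry Stage I.2.
The tenant prevails on this issue.
— Issue II —
At Stage II.1 the tenant must meet a preponderance (weight is at least 51): on (e) the weight is 56, which does reach 51, so (e) meets the standard; on (f) the weight is 54, which does reach 51, so (f) meets the standard.
  Stage II.1 carried; the burden shifts to the landlord.
At Stage II.2 the landlord must meet a preponderance (weight is at least 51): on (g) the weight is 46 (the tenant's 85 is given no effect), < 51, so (g) does not meet the standard.
  Not every element is met, so the landlord fails to carry Stage II.2.
The analysis ends at Stage II.2; the tenant prevails on this issue.
Per-issue: Issue I → tenant; Issue II → tenant. The tenant must prevail on every issue; overall, the tenant prevails.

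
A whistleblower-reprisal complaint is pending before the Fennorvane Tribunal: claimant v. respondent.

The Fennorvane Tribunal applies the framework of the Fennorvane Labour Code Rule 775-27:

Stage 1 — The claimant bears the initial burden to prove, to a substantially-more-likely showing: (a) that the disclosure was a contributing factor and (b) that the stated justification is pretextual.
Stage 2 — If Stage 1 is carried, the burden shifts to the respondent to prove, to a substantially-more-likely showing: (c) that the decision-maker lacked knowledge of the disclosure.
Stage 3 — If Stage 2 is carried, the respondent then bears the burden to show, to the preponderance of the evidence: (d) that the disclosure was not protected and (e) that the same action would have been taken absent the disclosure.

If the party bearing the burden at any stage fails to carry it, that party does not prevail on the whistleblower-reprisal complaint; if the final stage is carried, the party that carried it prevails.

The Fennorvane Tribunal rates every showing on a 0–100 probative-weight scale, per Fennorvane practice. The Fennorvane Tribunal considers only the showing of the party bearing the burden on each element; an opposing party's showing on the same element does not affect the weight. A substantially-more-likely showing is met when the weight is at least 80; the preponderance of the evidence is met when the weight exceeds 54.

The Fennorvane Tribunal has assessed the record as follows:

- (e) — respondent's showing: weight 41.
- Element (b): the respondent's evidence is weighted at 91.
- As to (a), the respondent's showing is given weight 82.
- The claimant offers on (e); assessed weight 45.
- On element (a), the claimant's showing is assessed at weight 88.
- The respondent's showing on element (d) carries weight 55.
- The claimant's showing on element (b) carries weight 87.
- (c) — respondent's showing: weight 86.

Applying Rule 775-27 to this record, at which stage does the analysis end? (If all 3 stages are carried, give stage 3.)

stage 3

Stage 1 (claimant, a substantially-more-likely showing, weight is at least 80): (a) 88 (respondent's 82 disregarded) ≥ 80 — meets; (b) 87 (respondent's 91 disregarded) ≥ 80 — meets.
  Stage 1 carried; the burden shifts to the respondent.
Stage 2 (respondent, a substantially-more-likely showing, weight is at least 80): (c) 86 ≥ 80 — meets.
  Stage 2 carried; the burden remains with the respondent.
Stage 3 (respondent, the preponderance of the evidence, weight exceeds 54): (d) 55 > 54 — meets; (e) 41 (claimant's 45 disregarded) ≤ 54 — fails.
  The respondent does not carry Stage 3.
The claimant prevails.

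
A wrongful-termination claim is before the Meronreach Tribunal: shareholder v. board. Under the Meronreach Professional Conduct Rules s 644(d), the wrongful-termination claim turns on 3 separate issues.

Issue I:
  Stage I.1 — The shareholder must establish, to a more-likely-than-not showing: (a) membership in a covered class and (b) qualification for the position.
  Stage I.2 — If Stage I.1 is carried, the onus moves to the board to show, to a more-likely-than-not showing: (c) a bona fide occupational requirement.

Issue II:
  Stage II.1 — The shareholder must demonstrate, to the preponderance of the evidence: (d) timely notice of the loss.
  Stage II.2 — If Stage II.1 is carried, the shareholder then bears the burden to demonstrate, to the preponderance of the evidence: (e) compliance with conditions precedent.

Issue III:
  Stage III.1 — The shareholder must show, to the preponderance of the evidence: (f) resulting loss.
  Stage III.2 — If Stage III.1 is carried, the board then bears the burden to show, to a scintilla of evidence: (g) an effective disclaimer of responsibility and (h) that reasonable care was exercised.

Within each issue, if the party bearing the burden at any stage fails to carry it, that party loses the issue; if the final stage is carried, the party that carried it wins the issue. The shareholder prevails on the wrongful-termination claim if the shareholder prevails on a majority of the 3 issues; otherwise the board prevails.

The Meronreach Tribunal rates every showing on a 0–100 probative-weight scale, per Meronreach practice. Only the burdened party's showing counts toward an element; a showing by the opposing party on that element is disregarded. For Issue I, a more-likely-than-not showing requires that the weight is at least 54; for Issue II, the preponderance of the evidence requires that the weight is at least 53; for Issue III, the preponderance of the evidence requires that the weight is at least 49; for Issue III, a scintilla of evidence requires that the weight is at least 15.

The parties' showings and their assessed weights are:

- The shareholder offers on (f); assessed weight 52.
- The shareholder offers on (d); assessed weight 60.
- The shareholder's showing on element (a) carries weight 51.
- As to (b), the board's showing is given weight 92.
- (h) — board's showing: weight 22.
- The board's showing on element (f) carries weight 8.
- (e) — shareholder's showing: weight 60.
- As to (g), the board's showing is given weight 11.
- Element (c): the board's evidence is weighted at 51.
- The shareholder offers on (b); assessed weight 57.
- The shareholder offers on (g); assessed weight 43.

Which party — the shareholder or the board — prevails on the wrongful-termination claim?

shareholder

— Issue I —
Stage I.1 — burden on shareholder; standard: a more-likely-than-not showing (weight is at least 54).
    (a): 51 < 54 [not met]
    (b): 57 (board's 92 disregarded) ≥ 54 [met]
  Stage I.1 not carried; the shareholder fails its burden.
So the board prevails on this issue.
— Issue II —
At Stage II.1 the shareholder must meet the preponderance of the evidence (weight is at least 53): on (d) the weight is 60, ≥ 53, so (d) meets the standard.
  Stage II.1 is satisfied; the shareholder continues to bear the burden.
At Stage II.2 the shareholder must meet the preponderance of the evidence (weight is at least 53): on (e) the weight is 60, which does reach 53, so (e) meets the standard.
  All elements met at the final stage.
With every stage satisfied, the shareholder prevails on this issue.
— Issue III —
Stage III.1 (shareholder, the preponderance of the evidence, weight is at least 49): (f) 52 (board's 8 disregarded) ≥ 49 — meets.
  Stage III.1 is satisfied; the onus moves to the board.
Stage III.2 (board, a scintilla of evidence, weight is at least 15): (g) 11 (shareholder's 43 disregarded) < 15 — fails; (h) 22 ≥ 15 — meets.
  The board does not carry Stage III.2.
The analysis ends at Stage III.2; the shareholder prevails on this issue.
Per-issue: Issue I → board; Issue II → shareholder; Issue III → shareholder. The shareholder must prevail on a majority of issues; overall, the shareholder prevails.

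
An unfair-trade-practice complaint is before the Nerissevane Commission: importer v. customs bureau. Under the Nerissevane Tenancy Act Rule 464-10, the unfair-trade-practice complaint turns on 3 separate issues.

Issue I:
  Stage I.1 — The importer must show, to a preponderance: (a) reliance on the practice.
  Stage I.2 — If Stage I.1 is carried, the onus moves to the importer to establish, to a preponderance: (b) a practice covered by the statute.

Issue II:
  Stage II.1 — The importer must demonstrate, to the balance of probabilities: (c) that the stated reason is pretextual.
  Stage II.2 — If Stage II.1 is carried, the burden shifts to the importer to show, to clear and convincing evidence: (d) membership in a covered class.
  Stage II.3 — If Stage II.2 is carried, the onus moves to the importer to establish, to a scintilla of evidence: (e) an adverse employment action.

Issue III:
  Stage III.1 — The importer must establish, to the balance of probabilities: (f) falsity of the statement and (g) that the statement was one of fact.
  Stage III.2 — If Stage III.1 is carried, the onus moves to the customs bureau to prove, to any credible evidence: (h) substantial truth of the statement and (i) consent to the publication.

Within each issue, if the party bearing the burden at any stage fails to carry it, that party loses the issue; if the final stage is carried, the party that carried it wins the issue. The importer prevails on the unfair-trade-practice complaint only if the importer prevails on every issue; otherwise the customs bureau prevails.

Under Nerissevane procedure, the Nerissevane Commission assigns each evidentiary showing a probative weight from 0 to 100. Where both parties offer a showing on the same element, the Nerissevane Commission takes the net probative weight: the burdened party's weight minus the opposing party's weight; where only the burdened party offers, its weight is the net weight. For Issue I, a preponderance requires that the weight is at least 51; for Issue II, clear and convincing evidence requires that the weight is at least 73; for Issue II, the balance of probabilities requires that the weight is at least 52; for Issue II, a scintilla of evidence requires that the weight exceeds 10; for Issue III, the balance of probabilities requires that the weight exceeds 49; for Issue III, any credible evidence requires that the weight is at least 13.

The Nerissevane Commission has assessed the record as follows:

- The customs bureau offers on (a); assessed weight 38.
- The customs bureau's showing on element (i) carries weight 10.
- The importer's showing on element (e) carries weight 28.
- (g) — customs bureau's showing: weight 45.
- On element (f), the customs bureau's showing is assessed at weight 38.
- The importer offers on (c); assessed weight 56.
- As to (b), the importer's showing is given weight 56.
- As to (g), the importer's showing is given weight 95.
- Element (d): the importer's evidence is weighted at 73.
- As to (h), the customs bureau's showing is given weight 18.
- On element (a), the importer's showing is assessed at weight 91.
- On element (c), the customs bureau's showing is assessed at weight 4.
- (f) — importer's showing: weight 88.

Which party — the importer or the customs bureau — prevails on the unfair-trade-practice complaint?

importer

— Issue I —
Stage I.1 — burden on importer; standard: a preponderance (weight is at least 51).
    (a): 91 − 38 = 53 ≥ 51 [met]
  Stage I.1 is satisfied; the importer continues to bear the burden.
Stage I.2 — burden on importer; standard: a preponderance (weight is at least 51).
    (b): 56 ≥ 51 [met]
  Stage I.2 carried; the final stage is satisfied.
With every stage satisfied, the importer prevails on this issue.
— Issue II —
Stage II.1 — burden on importer; standard: the balance of probabilities (weight is at least 52).
    (c): 56 − 4 = 52 ≥ 52 [met]
  All elements met. The importer retains the burden for Stage II.2.
Stage II.2 — burden on importer; standard: clear and convincing evidence (weight is at least 73).
    (d): 73 ≥ 73 [met]
  All elements met. The importer retains the burden for Stage II.3.
Stage II.3 — burden on importer; standard: a scintilla of evidence (weight exceeds 10).
    (e): 28 > 10 [met]
  All elements met at the final stage.
With every stage satisfied, the importer prevails on this issue.
— Issue III —
Stage III.1 (importer, the balance of probabilities, weight exceeds 49): (f) net 88−38=50 > 49 — meets; (g) net 95−45=50 > 49 — meets.
  All elements met. The burden passes to the customs bureau.
Stage III.2 (customs bureau, any credible evidence, weight is at least 13): (h) 18 ≥ 13 — meets; (i) 10 < 13 — fails.
  Not every element is met, so the customs bureau fails to carry Stage III.2.
The importer prevails on this issue.
Per-issue: Issue I → importer; Issue II → importer; Issue III → importer. The importer must prevail on every issue; overall, the importer prevails.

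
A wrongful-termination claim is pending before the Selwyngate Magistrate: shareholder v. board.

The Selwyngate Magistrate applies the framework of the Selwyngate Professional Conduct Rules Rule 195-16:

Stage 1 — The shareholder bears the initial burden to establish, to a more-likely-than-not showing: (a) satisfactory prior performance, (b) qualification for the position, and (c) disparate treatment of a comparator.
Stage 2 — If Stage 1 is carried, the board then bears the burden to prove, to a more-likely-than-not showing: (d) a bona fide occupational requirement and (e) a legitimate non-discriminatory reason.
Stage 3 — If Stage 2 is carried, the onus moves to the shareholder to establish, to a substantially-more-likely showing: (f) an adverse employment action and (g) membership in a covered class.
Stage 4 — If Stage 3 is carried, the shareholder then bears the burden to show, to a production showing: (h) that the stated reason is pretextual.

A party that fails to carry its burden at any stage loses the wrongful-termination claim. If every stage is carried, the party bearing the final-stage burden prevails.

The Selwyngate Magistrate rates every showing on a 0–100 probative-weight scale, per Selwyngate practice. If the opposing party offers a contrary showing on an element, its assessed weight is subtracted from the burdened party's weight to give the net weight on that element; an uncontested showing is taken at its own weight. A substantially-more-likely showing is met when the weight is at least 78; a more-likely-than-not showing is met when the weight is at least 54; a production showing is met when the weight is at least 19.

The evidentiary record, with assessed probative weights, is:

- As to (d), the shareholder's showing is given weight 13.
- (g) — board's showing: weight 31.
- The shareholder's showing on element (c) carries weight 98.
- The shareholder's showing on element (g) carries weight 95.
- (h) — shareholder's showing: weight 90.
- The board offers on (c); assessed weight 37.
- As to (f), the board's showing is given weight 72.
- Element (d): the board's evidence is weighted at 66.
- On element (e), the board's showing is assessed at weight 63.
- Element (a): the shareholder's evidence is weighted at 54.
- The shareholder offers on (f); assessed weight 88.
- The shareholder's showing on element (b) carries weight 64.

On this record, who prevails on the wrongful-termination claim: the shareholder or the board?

shareholder

Stage 1 — burden on shareholder; standard: a more-likely-than-not showing (weight is at least 54).
    (a): 54 ≥ 54 [met]
    (b): 64 ≥ 54 [met]
    (c): 98 − 37 = 61 ≥ 54 [met]
  The shareholder carries Stage 1; the board now bears the burden.
Stage 2 — burden on board; standard: a more-likely-than-not showing (weight is at least 54).
    (d): 66 − 13 = 53 < 54 [not met]
    (e): 63 ≥ 54 [met]
  Not every element is met, so the board fails to carry Stage 2.
So the shareholder prevails.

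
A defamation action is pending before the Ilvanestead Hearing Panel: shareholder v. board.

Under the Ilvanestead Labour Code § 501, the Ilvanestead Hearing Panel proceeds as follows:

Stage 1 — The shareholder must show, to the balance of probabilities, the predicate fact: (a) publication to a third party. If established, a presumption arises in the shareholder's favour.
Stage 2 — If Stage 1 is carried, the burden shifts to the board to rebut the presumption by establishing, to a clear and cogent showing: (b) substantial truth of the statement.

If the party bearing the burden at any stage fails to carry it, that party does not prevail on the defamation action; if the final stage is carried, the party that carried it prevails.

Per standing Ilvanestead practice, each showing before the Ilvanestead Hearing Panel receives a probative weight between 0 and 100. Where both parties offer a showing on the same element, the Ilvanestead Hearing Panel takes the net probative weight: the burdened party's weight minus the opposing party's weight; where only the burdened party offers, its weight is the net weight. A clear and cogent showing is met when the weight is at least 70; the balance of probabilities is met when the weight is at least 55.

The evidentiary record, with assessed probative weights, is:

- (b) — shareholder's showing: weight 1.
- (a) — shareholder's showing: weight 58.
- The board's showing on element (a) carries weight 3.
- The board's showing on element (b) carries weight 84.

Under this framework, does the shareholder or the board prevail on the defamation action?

Stage 1 (shareholder, the balance of probabilities, weight is at least 55): (a) net 58−3=55 ≥ 55 — meets.
  The shareholder carries Stage 1; the board now bears the burden.
Stage 2 (board, a clear and cogent showing, weight is at least 70): (b) net 84−1=83 ≥ 70 — meets.
  The board carries the last stage.
With every stage satisfied, the board prevails.

board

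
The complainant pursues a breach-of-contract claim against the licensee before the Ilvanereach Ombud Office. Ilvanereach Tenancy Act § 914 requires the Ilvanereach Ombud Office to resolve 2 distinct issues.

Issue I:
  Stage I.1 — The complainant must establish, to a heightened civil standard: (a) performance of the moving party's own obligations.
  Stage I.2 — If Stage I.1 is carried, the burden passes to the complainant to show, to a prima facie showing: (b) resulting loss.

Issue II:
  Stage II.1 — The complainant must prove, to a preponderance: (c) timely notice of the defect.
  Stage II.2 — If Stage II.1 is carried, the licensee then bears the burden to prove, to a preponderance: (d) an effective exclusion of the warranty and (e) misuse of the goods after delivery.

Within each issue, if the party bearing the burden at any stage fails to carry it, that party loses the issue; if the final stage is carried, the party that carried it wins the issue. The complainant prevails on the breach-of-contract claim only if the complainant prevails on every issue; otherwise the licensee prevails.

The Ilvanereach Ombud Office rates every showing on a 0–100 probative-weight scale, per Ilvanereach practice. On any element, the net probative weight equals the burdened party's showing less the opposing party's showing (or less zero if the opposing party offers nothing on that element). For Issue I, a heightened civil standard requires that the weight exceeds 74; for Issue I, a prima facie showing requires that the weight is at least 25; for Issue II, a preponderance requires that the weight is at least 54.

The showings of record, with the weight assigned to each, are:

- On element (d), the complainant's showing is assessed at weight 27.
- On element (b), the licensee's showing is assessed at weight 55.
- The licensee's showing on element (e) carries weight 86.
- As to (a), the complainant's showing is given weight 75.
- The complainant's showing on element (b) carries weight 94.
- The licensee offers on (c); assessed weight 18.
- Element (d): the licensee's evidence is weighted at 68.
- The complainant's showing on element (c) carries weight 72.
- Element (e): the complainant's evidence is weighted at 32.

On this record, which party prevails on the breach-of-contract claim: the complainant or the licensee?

— Issue I —
At Stage I.1 the complainant must meet a heightened civil standard (weight exceeds 74): on (a) the weight is 75, > 74, so (a) meets the standard.
  All elements met. The complainant retains the burden for Stage I.2.
At Stage I.2 the complainant must meet a prima facie showing (weight is at least 25): on (b) the weight is 94 less the opposing 55 gives net 39, ≥ 25, so (b) meets the standard.
  The complainant carries the last stage.
Every stage carried; the complainant prevails on this issue.
— Issue II —
Stage II.1 — burden on complainant; standard: a preponderance (weight is at least 54).
    (c): 72 − 18 = 54 ≥ 54 [met]
  Stage II.1 carried; the burden shifts to the licensee.
Stage II.2 — burden on licensee; standard: a preponderance (weight is at least 54).
    (d): 68 − 27 = 41 < 54 [not met]
    (e): 86 − 32 = 54 ≥ 54 [met]
  The licensee does not carry Stage II.2.
The analysis ends at Stage II.2; the complainant prevails on this issue.
Per-issue: Issue I → complainant; Issue II → complainant. The complainant must prevail on every issue; overall, the complainant prevails.

complainant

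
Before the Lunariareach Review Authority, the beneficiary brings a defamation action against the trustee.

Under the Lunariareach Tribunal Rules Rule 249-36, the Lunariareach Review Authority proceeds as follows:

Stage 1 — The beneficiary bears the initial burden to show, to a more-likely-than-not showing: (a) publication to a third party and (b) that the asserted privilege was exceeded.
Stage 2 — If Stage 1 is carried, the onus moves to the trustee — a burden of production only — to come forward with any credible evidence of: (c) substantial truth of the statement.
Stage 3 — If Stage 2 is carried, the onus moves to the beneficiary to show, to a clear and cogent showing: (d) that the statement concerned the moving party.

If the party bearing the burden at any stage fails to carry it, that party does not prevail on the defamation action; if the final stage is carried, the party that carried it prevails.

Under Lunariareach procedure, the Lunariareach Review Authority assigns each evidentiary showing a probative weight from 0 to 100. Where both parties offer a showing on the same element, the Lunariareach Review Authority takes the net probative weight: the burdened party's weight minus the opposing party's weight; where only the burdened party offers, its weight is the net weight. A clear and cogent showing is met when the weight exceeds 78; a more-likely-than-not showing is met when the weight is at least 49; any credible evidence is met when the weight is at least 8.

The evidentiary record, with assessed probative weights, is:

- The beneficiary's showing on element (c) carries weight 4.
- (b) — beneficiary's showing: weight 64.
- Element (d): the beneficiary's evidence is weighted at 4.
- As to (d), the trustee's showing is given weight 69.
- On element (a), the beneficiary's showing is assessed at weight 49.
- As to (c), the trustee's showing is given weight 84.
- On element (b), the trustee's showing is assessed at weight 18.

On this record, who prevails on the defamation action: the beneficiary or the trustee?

trustee

At Stage 1 the beneficiary must meet a more-likely-than-not showing (weight is at least 49): on (a) the weight is 49, ≥ 49, so (a) meets the standard; on (b) the weight is 64 less the opposing 18 gives net 46, which does not reach 49, so (b) does not meet the standard.
  Not every element is met, so the beneficiary fails to carry Stage 1.
So the trustee prevails.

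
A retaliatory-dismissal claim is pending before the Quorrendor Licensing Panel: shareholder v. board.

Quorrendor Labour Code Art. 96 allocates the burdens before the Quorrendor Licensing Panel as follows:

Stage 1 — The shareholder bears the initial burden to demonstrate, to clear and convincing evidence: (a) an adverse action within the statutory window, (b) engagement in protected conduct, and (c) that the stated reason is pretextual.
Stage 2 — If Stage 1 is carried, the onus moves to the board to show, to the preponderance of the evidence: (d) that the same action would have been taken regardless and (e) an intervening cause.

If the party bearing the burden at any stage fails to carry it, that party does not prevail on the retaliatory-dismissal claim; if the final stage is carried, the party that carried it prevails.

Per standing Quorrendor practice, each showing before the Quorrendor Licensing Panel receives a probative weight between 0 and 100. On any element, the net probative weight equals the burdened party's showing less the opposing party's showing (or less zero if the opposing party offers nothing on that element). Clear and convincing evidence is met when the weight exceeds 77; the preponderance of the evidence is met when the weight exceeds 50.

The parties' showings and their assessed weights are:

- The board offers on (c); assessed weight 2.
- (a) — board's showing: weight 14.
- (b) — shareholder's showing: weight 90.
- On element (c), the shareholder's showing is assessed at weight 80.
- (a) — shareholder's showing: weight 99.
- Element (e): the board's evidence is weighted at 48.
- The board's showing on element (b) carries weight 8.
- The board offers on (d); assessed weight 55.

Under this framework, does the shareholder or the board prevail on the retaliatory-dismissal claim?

shareholder

Stage 1 — burden on shareholder; standard: clear and convincing evidence (weight exceeds 77).
    (a): 99 − 14 = 85 > 77 [met]
    (b): 90 − 8 = 82 > 77 [met]
    (c): 80 − 2 = 78 > 77 [met]
  Stage 1 is satisfied; the onus moves to the board.
Stage 2 — burden on board; standard: the preponderance of the evidence (weight exceeds 50).
    (d): 55 > 50 [met]
    (e): 48 ≤ 50 [not met]
  Not every element is met, so the board fails to carry Stage 2.
So the shareholder prevails.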